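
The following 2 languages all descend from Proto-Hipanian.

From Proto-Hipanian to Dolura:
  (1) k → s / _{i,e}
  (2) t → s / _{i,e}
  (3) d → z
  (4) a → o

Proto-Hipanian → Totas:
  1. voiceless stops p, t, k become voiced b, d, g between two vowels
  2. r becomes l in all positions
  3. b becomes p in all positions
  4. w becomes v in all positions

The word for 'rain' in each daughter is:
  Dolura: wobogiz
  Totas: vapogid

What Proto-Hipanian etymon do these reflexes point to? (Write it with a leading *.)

*wabogid

Position 2: Dolura has o, Totas has a. Totas preserves a here (none of its changes turn any other segment into a), so the proto-segment is *a.
Position 1: Dolura has w, Totas has v. Dolura preserves w here (none of its changes turn any other segment into w), so the proto-segment is *w.
Position 3: Dolura has b, Totas has p. Dolura preserves b here (none of its changes turn any other segment into b), so the proto-segment is *b.
This points to *wabogid. Verify forward in each daughter:
Dolura: start from *wabogid.
  rule 1: no change — wabogid
  rule 2: no change — wabogid
  rule 3 (unconditioned shift): wabogid → wabogiz
  rule 4 (vowel merger): wabogiz → wobogiz
  ⇒ Dolura wobogiz
Totas: start from *wabogid.
  rule 1: no change — wabogid
  rule 2: no change — wabogid
  rule 3 (unconditioned shift): wabogid → wapogid
  rule 4 (unconditioned shift): wapogid → vapogid
  ⇒ Totas vapogid
No other proto-form is consistent with every reflex, so the reconstruction is *wabogid.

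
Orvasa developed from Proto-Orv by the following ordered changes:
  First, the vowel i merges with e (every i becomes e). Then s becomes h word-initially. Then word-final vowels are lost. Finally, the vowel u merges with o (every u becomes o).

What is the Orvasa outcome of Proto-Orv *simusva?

Orvasa: *simusva > semusva > hemusva > hemusv > hemosv  (by vowel merger, debuccalisation, apocope, vowel merger)

hemosv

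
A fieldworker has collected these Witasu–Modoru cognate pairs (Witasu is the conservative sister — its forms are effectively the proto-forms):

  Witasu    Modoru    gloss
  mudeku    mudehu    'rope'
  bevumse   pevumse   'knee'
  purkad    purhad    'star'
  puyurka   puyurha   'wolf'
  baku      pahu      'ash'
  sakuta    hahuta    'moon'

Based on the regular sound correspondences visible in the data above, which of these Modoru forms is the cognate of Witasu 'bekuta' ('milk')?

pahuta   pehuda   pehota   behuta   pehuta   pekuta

bevumse ~ pevumse — Witasu b corresponds to Modoru p word-initially before a front vowel.
mudeku ~ mudehu, baku ~ pahu — Witasu k corresponds to Modoru h between vowels (before a back vowel).
Applying these to Witasu 'bekuta':
  bekuta → pekuta   (b→p word-initially before a front vowel)
  pekuta → pehuta   (k→h between vowels (before a back vowel))
So the Modoru cognate is 'pehuta'.

pehuta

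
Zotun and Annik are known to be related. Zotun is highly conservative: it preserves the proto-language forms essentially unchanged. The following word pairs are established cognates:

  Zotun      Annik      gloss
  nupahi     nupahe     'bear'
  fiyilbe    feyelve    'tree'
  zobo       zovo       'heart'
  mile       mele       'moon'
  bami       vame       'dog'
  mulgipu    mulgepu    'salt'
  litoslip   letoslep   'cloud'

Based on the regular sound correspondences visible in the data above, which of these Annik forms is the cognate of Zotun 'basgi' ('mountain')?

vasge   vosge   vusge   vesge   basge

vasge

bami ~ vame — Zotun b corresponds to Annik v word-initially before a back vowel.
nupahi ~ nupahe, bami ~ vame — Zotun i corresponds to Annik e word-finally.
Applying these to Zotun 'basgi':
  basgi → vasgi   (b→v word-initially before a back vowel)
  vasgi → vasge   (i→e word-finally)
So the Annik cognate is 'vasge'.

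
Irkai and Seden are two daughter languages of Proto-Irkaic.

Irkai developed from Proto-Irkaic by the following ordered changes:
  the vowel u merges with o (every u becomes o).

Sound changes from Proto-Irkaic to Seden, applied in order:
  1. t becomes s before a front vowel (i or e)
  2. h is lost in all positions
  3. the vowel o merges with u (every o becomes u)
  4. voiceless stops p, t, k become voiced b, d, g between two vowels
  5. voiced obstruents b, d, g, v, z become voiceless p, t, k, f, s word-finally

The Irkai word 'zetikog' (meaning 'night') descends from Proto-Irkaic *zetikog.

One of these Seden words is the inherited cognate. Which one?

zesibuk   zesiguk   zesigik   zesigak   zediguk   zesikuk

zesiguk

Seden: *zetikog > zesikog > zesikug > zesigug > zesiguk  (by palatalisation, vowel merger, intervocalic voicing, final devoicing)
The other candidates each miss or misapply at least one Seden change.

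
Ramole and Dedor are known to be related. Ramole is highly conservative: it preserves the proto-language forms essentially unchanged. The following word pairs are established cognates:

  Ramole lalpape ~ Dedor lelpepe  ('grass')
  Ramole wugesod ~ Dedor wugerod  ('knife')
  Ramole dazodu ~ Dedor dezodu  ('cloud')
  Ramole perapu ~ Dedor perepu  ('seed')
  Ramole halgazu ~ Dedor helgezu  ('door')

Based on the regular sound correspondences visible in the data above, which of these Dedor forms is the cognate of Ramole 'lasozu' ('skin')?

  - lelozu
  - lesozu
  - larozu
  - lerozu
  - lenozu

lalpape ~ lelpepe, dazodu ~ dezodu — Ramole a corresponds to Dedor e after a consonant, before a consonant other than r, m, n, p, b, f, v.
wugesod ~ wugerod — Ramole s corresponds to Dedor r between vowels (before a back vowel).
Applying these to Ramole 'lasozu':
  lasozu → lesozu   (a→e after a consonant, before a consonant other than r, m, n, p, b, f, v)
  lesozu → lerozu   (s→r between vowels (before a back vowel))
So the Dedor cognate is 'lerozu'.

lerozu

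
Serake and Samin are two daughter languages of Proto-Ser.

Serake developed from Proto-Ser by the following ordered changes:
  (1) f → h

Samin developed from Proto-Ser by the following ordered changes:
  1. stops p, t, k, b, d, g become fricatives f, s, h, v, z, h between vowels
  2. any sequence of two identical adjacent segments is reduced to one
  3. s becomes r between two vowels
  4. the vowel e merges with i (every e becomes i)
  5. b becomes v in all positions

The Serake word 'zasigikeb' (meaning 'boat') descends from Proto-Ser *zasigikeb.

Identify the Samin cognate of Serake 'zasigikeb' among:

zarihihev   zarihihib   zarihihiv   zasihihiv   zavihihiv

Samin: *zasigikeb > zasihiheb > zarihiheb > zarihihib > zarihihiv  (by intervocalic lenition, rhotacism, vowel merger, unconditioned shift)

zarihihiv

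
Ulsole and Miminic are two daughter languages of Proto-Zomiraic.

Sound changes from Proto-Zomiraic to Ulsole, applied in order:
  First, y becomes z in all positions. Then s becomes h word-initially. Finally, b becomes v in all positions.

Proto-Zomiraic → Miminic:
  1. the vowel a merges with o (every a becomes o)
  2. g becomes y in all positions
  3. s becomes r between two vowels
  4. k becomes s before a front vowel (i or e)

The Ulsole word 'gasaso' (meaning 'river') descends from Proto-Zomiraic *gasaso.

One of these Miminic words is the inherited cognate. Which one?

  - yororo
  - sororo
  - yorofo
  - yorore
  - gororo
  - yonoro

Miminic: *gasaso
  gasaso → gososo   [vowel merger]
  gososo → yososo   [unconditioned shift]
  yososo → yororo   [rhotacism]
  yororo (rule 4 does not apply)
  giving Miminic yororo.

yororo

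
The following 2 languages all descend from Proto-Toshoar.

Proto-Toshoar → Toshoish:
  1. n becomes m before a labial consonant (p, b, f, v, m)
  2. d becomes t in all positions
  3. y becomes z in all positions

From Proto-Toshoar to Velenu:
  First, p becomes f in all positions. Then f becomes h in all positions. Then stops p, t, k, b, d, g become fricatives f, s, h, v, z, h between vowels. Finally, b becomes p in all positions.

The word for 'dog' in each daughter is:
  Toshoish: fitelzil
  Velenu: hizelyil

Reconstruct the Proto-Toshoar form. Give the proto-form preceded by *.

Position 3: Toshoish has t, Velenu has z. Taking the neighbouring segments as reconstructed: Toshoish t could go back to *t or *d; Velenu z could go back to *d or *z — the one source consistent with every daughter is *d.
Position 1: Toshoish has f, Velenu has h. Toshoish preserves f here (none of its changes turn any other segment into f), so the proto-segment is *f.
Continuing position by position gives *fidelyil; check it forward:
Toshoish: *fidelyil > fitelyil > fitelzil  (by unconditioned shift, unconditioned shift)
Velenu: *fidelyil > hidelyil > hizelyil  (by unconditioned shift, intervocalic lenition)
*fidelyil is the unique common source.

*fidelyil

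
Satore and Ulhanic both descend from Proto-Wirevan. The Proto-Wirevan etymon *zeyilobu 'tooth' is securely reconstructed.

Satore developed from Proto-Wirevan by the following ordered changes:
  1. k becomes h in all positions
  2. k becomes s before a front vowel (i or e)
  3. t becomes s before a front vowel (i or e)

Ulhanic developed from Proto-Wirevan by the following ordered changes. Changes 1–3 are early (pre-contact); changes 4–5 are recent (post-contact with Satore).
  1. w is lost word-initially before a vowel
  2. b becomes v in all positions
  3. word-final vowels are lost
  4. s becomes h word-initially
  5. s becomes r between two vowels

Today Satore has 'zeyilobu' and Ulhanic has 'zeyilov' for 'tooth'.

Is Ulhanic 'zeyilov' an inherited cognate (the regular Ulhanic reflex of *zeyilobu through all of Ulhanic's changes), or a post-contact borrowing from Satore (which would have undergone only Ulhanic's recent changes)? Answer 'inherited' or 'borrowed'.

inherited

If inherited, *zeyilobu would pass through all of Ulhanic's changes:
Ulhanic: *zeyilobu
  zeyilobu (rule 1 does not apply)
  zeyilobu → zeyilovu   [unconditioned shift]
  zeyilovu → zeyilov   [apocope]
  zeyilov (rule 4 does not apply)
  zeyilov (rule 5 does not apply)
  giving Ulhanic zeyilov.
If borrowed from Satore 'zeyilobu' after the early changes, it would undergo only the recent ones:
  rule 4 (debuccalisation): no change (zeyilobu)
  rule 5 (rhotacism): no change (zeyilobu)
  ⇒ as a loan: zeyilobu
Ulhanic 'zeyilov' matches the inherited outcome exactly, so it is an inherited cognate, not a loan.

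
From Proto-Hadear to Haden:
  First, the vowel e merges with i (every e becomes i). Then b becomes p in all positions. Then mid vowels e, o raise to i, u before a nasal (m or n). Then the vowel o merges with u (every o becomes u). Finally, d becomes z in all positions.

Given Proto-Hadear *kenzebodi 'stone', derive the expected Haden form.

kinzipuzi

Haden: start from *kenzebodi.
  rule 1 (vowel merger): kenzebodi → kinzibodi
  rule 2 (unconditioned shift): kinzibodi → kinzipodi
  rule 3: no change — kinzipodi
  rule 4 (vowel merger): kinzipodi → kinzipudi
  rule 5 (unconditioned shift): kinzipudi → kinzipuzi
  ⇒ Haden kinzipuzi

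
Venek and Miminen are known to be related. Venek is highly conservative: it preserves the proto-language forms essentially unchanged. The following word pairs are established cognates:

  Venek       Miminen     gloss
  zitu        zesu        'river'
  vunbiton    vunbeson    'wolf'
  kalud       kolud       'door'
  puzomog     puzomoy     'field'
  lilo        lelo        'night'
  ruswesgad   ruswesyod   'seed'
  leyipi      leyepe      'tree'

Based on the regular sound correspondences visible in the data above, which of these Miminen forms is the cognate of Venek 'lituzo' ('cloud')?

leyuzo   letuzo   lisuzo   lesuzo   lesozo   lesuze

lesuzo

zitu ~ zesu, vunbiton ~ vunbeson — Venek i corresponds to Miminen e after a consonant, before a consonant other than r, m, n, p, b, f, v.
zitu ~ zesu — Venek t corresponds to Miminen s between vowels (before a back vowel).
Applying these to Venek 'lituzo':
  lituzo → letuzo   (i→e after a consonant, before a consonant other than r, m, n, p, b, f, v)
  letuzo → lesuzo   (t→s between vowels (before a back vowel))
So the Miminen cognate is 'lesuzo'.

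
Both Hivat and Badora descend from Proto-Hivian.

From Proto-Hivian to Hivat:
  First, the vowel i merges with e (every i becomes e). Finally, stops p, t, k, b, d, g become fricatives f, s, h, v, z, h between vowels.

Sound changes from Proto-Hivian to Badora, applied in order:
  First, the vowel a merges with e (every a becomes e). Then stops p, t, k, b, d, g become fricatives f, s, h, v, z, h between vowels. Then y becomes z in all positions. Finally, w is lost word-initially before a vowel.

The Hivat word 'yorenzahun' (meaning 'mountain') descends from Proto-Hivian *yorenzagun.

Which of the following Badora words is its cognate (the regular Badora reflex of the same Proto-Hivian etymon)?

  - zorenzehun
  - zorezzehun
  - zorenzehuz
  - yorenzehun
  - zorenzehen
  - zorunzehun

zorenzehun

Badora: *yorenzagun
  yorenzagun → yorenzegun   [vowel merger]
  yorenzegun → yorenzehun   [intervocalic lenition]
  yorenzehun → zorenzehun   [unconditioned shift]
  zorenzehun (rule 4 does not apply)
  giving Badora zorenzehun.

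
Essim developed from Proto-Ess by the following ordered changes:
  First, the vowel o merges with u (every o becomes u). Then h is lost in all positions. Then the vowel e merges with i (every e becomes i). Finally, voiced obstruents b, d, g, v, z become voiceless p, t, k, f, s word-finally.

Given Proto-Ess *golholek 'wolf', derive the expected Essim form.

gululik

Essim: *golholek > gulhulek > gululek > gululik  (by vowel merger, h-loss, vowel merger)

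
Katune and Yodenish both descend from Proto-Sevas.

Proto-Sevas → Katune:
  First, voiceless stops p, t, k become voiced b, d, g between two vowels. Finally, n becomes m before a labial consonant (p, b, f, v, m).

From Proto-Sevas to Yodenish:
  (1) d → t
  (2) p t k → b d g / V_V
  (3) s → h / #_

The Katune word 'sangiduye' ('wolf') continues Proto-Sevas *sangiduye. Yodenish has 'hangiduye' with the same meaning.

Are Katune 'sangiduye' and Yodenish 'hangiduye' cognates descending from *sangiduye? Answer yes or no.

Derive the expected Yodenish reflex of *sangiduye:
Yodenish: *sangiduye > sangituye > sangiduye > hangiduye  (by unconditioned shift, intervocalic voicing, debuccalisation)
Yodenish 'hangiduye' matches the regular reflex exactly, so the pair is cognate.

yes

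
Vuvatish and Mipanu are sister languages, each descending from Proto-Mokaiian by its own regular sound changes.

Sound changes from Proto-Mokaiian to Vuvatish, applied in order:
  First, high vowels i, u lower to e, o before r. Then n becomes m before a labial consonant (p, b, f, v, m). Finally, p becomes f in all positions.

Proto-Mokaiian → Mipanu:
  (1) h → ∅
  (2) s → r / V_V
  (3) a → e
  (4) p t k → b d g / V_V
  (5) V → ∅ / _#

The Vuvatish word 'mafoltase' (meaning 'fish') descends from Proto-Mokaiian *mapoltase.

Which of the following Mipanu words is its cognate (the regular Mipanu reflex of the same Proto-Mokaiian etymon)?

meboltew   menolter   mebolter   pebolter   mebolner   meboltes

mebolter

Mipanu: *mapoltase > mapoltare > mepoltere > meboltere > mebolter  (by rhotacism, vowel merger, intervocalic voicing, apocope)
Among the options, 'mebolter' alone shows every Mipanu change applied in order.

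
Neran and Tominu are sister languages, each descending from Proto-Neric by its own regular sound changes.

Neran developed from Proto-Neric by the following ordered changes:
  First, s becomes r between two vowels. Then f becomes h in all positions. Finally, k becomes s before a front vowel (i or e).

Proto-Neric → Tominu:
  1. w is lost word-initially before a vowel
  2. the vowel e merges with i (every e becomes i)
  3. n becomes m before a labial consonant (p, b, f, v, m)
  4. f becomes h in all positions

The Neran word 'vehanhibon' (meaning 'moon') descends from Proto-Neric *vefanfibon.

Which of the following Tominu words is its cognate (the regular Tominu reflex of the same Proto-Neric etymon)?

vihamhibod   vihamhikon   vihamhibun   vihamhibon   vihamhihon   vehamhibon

vihamhibon

Tominu: start from *vefanfibon.
  rule 1: no change — vefanfibon
  rule 2 (vowel merger): vefanfibon → vifanfibon
  rule 3 (nasal place assimilation): vifanfibon → vifamfibon
  rule 4 (unconditioned shift): vifamfibon → vihamhibon
  ⇒ Tominu vihamhibon
The other candidates each miss or misapply at least one Tominu change.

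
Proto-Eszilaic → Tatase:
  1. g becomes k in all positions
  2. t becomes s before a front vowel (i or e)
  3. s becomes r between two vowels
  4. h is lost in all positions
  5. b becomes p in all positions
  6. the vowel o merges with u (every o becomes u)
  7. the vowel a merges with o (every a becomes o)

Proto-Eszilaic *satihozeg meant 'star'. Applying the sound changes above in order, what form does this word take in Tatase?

Tatase: *satihozeg
  satihozeg → satihozek   [unconditioned shift]
  satihozek → sasihozek   [palatalisation]
  sasihozek → sarihozek   [rhotacism]
  sarihozek → sariozek   [h-loss]
  sariozek (rule 5 does not apply)
  sariozek → sariuzek   [vowel merger]
  sariuzek → soriuzek   [vowel merger]
  giving Tatase soriuzek.

soriuzek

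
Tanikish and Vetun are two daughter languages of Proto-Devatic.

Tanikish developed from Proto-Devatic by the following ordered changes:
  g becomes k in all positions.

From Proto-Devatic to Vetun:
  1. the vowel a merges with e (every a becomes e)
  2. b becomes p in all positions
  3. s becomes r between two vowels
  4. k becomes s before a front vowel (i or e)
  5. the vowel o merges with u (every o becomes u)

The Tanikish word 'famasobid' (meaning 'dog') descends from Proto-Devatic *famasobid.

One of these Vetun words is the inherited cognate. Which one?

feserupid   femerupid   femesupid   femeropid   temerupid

femerupid

Vetun: *famasobid
  famasobid → femesobid   [vowel merger]
  femesobid → femesopid   [unconditioned shift]
  femesopid → femeropid   [rhotacism]
  femeropid (rule 4 does not apply)
  femeropid → femerupid   [vowel merger]
  giving Vetun femerupid.
Among the options, 'femerupid' alone shows every Vetun change applied in order.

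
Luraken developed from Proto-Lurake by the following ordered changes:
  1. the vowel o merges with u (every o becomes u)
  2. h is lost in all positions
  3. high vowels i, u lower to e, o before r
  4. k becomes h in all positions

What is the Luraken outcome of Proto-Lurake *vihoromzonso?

viorumzunsu

Luraken: *vihoromzonso > vihurumzunsu > viurumzunsu > viorumzunsu  (by vowel merger, h-loss, pre-rhotic lowering)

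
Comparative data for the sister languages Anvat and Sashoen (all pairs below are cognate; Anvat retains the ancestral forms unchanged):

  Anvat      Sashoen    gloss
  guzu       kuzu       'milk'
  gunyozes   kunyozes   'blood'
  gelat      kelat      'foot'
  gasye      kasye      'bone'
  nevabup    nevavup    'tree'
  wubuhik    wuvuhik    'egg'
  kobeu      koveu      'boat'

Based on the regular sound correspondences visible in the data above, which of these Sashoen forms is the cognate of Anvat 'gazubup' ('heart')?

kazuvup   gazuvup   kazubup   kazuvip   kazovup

gasye ~ kasye — Anvat g corresponds to Sashoen k word-initially before a back vowel.
nevabup ~ nevavup, wubuhik ~ wuvuhik — Anvat b corresponds to Sashoen v between vowels (before a back vowel).
Applying these to Anvat 'gazubup':
  gazubup → kazubup   (g→k word-initially before a back vowel)
  kazubup → kazuvup   (b→v between vowels (before a back vowel))
So the Sashoen cognate is 'kazuvup'.

kazuvup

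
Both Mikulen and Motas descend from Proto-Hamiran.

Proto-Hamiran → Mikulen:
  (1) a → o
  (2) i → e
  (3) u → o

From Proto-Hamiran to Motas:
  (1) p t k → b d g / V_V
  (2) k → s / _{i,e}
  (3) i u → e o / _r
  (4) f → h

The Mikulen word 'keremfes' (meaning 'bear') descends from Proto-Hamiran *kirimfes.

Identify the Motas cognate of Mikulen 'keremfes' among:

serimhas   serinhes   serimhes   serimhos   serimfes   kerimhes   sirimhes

serimhes

Motas: *kirimfes > sirimfes > serimfes > serimhes  (by palatalisation, pre-rhotic lowering, unconditioned shift)
The other candidates each miss or misapply at least one Motas change.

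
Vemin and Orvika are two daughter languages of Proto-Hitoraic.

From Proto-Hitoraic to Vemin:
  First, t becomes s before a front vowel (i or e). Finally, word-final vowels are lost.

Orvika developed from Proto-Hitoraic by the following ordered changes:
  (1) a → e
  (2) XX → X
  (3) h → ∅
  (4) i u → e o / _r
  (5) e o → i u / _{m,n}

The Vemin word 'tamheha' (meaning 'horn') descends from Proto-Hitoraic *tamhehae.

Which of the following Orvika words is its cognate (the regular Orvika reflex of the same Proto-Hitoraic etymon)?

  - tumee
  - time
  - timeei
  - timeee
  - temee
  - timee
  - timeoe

Orvika: *tamhehae
  tamhehae → temhehee   [vowel merger]
  temhehee → temhehe   [degemination]
  temhehe → temee   [h-loss]
  temee (rule 4 does not apply)
  temee → timee   [pre-nasal raising]
  giving Orvika timee.
Only 'timee' matches the regular Orvika development of *tamhehae.

timee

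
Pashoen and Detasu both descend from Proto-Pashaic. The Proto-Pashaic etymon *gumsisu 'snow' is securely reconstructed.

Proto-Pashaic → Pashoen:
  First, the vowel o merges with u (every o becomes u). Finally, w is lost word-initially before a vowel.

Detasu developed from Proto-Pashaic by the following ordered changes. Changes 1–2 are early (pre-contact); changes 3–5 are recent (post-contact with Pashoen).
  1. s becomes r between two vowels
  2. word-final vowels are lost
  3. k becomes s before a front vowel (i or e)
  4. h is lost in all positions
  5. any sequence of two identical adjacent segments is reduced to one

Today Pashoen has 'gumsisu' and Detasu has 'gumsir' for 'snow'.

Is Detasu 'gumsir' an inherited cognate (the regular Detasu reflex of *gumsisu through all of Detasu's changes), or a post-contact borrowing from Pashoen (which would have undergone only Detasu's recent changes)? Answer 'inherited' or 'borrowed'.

If inherited, *gumsisu would pass through all of Detasu's changes:
Detasu: *gumsisu > gumsiru > gumsir  (by rhotacism, apocope)
If borrowed from Pashoen 'gumsisu' after the early changes, it would undergo only the recent ones:
  rule 3 (palatalisation): no change (gumsisu)
  rule 4 (h-loss): no change (gumsisu)
  rule 5 (degemination): no change (gumsisu)
  ⇒ as a loan: gumsisu
Detasu 'gumsir' matches the inherited outcome exactly, so it is an inherited cognate, not a loan.

inherited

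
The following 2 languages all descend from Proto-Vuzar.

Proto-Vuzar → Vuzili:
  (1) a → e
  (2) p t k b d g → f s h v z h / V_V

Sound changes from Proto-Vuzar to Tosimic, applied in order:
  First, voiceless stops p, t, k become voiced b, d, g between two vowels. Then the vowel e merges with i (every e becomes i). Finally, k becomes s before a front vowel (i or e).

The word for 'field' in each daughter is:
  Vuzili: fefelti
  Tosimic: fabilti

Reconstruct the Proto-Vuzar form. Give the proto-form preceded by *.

*fapelti

Position 3: Vuzili has f, Tosimic has b. Taking the neighbouring segments as reconstructed: Vuzili f could go back to *p or *f; Tosimic b could go back to *p or *b — the one source consistent with every daughter is *p.
Position 2: Vuzili has e, Tosimic has a. Tosimic preserves a here (none of its changes turn any other segment into a), so the proto-segment is *a.
Position 4: Vuzili has e, Tosimic has i. Taking the neighbouring segments as reconstructed: Vuzili e could go back to *a or *e; Tosimic i could go back to *e or *i — the one source consistent with every daughter is *e.
This points to *fapelti. Verify forward in each daughter:
Vuzili: start from *fapelti.
  rule 1 (vowel merger): fapelti → fepelti
  rule 2 (intervocalic lenition): fepelti → fefelti
  ⇒ Vuzili fefelti
Tosimic: start from *fapelti.
  rule 1 (intervocalic voicing): fapelti → fabelti
  rule 2 (vowel merger): fabelti → fabilti
  rule 3: no change — fabilti
  ⇒ Tosimic fabilti
No other proto-form is consistent with every reflex, so the reconstruction is *fapelti.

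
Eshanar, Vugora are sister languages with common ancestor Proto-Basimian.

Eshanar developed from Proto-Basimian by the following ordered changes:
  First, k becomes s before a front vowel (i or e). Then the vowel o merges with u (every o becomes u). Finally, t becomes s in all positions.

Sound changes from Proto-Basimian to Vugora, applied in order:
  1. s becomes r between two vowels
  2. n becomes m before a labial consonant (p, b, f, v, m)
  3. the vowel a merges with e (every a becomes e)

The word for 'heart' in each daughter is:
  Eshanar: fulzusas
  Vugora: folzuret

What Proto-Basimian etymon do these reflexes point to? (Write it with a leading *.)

Position 8: Eshanar has s, Vugora has t. Vugora preserves t here (none of its changes turn any other segment into t), so the proto-segment is *t.
Position 7: Eshanar has a, Vugora has e. Eshanar preserves a here (none of its changes turn any other segment into a), so the proto-segment is *a.
Continuing position by position gives *folzusat; check it forward:
Eshanar: start from *folzusat.
  rule 1: no change — folzusat
  rule 2 (vowel merger): folzusat → fulzusat
  rule 3 (unconditioned shift): fulzusat → fulzusas
  ⇒ Eshanar fulzusas
Vugora: *folzusat > folzurat > folzuret  (by rhotacism, vowel merger)
Only *folzusat yields all of Eshanar fulzusas, Vugora folzuret.

*folzusat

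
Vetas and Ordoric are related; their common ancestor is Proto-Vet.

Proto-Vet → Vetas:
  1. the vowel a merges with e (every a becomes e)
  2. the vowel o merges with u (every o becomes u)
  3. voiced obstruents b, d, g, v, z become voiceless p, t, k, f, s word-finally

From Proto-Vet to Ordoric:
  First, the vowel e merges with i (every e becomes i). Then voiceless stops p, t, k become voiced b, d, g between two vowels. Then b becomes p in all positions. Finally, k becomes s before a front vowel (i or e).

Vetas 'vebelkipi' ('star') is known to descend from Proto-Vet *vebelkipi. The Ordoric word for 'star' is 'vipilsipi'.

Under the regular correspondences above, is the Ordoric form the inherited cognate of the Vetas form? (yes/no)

Derive the expected Ordoric reflex of *vebelkipi:
Ordoric: start from *vebelkipi.
  rule 1 (vowel merger): vebelkipi → vibilkipi
  rule 2 (intervocalic voicing): vibilkipi → vibilkibi
  rule 3 (unconditioned shift): vibilkibi → vipilkipi
  rule 4 (palatalisation): vipilkipi → vipilsipi
  ⇒ Ordoric vipilsipi
Ordoric 'vipilsipi' matches the regular reflex exactly, so the pair is cognate.

yes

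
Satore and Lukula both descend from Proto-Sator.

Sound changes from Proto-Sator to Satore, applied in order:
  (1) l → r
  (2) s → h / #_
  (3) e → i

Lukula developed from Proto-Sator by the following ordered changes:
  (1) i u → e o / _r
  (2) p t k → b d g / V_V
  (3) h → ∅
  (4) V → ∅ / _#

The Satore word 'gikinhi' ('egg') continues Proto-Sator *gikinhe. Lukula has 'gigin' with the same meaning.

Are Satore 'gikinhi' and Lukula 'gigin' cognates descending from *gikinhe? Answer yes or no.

yes

Derive the expected Lukula reflex of *gikinhe:
Lukula: *gikinhe
  gikinhe (rule 1 does not apply)
  gikinhe → giginhe   [intervocalic voicing]
  giginhe → gigine   [h-loss]
  gigine → gigin   [apocope]
  giving Lukula gigin.
Lukula 'gigin' matches the regular reflex exactly, so the pair is cognate.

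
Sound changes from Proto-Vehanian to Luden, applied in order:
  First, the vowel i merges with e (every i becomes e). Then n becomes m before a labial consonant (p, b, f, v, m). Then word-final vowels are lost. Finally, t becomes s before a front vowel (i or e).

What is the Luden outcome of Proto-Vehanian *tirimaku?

Luden: *tirimaku > teremaku > teremak > seremak  (by vowel merger, apocope, palatalisation)

seremak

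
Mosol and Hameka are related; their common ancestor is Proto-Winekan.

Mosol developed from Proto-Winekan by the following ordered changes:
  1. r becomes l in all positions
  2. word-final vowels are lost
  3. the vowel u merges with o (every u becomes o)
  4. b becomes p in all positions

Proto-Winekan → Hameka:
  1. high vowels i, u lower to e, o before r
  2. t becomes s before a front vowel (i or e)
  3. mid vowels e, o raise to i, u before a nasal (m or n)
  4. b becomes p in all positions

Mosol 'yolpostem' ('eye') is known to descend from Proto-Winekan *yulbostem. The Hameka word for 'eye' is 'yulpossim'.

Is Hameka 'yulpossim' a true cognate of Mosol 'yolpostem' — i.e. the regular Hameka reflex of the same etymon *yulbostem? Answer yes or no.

Derive the expected Hameka reflex of *yulbostem:
Hameka: *yulbostem > yulbossem > yulbossim > yulpossim  (by palatalisation, pre-nasal raising, unconditioned shift)
Hameka 'yulpossim' matches the regular reflex exactly, so the pair is cognate.

yes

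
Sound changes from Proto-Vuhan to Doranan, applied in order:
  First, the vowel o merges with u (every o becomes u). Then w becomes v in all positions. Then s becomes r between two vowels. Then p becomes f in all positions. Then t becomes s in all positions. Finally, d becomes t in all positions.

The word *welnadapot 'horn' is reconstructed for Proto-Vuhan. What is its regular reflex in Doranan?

velnatafus

Doranan: *welnadapot > welnadaput > velnadaput > velnadafut > velnadafus > velnatafus  (by vowel merger, unconditioned shift, unconditioned shift, unconditioned shift, unconditioned shift)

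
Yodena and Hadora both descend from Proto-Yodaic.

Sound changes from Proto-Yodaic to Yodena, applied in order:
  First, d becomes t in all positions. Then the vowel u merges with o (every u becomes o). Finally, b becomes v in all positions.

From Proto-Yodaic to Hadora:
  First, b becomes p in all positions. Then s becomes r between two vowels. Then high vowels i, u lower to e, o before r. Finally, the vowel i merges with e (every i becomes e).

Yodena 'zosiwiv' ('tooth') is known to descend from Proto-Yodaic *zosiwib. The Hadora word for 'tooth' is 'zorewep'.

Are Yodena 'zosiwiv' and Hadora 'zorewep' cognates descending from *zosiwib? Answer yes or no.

yes

Derive the expected Hadora reflex of *zosiwib:
Hadora: *zosiwib
  zosiwib → zosiwip   [unconditioned shift]
  zosiwip → zoriwip   [rhotacism]
  zoriwip (rule 3 does not apply)
  zoriwip → zorewep   [vowel merger]
  giving Hadora zorewep.
Hadora 'zorewep' matches the regular reflex exactly, so the pair is cognate.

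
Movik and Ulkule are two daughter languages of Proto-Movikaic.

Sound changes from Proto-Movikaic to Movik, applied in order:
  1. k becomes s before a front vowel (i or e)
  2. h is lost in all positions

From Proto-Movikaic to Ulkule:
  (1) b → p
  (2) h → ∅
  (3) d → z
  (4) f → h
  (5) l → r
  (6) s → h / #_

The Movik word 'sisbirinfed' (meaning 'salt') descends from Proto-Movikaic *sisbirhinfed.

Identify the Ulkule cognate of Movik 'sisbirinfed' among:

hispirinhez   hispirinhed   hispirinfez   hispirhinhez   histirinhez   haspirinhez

Ulkule: *sisbirhinfed
  sisbirhinfed → sispirhinfed   [unconditioned shift]
  sispirhinfed → sispirinfed   [h-loss]
  sispirinfed → sispirinfez   [unconditioned shift]
  sispirinfez → sispirinhez   [unconditioned shift]
  sispirinhez (rule 5 does not apply)
  sispirinhez → hispirinhez   [debuccalisation]
  giving Ulkule hispirinhez.
The other candidates each miss or misapply at least one Ulkule change.

hispirinhez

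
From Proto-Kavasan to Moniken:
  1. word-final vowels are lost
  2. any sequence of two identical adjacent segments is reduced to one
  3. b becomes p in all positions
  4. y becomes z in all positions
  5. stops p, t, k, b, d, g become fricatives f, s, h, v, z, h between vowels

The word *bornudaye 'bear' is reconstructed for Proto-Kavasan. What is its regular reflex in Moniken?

pornuzaz

Moniken: *bornudaye > bornuday > pornuday > pornudaz > pornuzaz  (by apocope, unconditioned shift, unconditioned shift, intervocalic lenition)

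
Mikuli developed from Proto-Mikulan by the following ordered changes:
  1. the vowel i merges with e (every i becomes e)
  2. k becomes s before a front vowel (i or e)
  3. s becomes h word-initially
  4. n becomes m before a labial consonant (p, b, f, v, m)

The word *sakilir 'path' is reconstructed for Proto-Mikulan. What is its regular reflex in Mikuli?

haseler

Mikuli: *sakilir > sakeler > saseler > haseler  (by vowel merger, palatalisation, debuccalisation)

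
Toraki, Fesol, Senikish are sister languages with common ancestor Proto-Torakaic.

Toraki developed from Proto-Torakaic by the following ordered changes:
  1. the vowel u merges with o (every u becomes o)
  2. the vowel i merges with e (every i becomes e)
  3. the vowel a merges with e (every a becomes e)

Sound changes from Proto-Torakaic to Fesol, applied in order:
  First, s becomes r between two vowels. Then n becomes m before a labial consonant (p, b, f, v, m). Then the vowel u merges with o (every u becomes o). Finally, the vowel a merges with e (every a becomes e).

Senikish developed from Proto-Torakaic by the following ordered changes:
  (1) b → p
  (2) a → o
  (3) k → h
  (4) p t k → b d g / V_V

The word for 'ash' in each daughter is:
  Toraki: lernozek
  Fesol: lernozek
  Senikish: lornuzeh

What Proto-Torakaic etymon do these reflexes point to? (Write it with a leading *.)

*larnuzek

Position 2: Toraki has e, Fesol has e, Senikish has o. Taking the neighbouring segments as reconstructed: Toraki e could go back to *a or *e or *i; Fesol e could go back to *a or *e; Senikish o could go back to *a or *o — the one source consistent with every daughter is *a.
Position 8: Toraki has k, Fesol has k, Senikish has h. Toraki preserves k here (none of its changes turn any other segment into k), so the proto-segment is *k.
Position 5: Toraki has o, Fesol has o, Senikish has u. Senikish preserves u here (none of its changes turn any other segment into u), so the proto-segment is *u.
The remaining positions agree across the daughters. Check the candidate against every language:
Toraki: *larnuzek
  larnuzek → larnozek   [vowel merger]
  larnozek (rule 2 does not apply)
  larnozek → lernozek   [vowel merger]
  giving Toraki lernozek.
Fesol: *larnuzek > larnozek > lernozek  (by vowel merger, vowel merger)
Senikish: *larnuzek
  larnuzek (rule 1 does not apply)
  larnuzek → lornuzek   [vowel merger]
  lornuzek → lornuzeh   [unconditioned shift]
  lornuzeh (rule 4 does not apply)
  giving Senikish lornuzeh.
Only *larnuzek yields all of Toraki lernozek, Fesol lernozek, Senikish lornuzeh.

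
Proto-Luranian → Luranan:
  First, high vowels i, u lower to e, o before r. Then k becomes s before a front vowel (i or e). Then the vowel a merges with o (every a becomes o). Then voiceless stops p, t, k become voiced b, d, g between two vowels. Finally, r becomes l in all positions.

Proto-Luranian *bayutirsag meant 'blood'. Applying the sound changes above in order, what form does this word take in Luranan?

boyudelsog

Luranan: *bayutirsag
  bayutirsag → bayutersag   [pre-rhotic lowering]
  bayutersag (rule 2 does not apply)
  bayutersag → boyutersog   [vowel merger]
  boyutersog → boyudersog   [intervocalic voicing]
  boyudersog → boyudelsog   [unconditioned shift]
  giving Luranan boyudelsog.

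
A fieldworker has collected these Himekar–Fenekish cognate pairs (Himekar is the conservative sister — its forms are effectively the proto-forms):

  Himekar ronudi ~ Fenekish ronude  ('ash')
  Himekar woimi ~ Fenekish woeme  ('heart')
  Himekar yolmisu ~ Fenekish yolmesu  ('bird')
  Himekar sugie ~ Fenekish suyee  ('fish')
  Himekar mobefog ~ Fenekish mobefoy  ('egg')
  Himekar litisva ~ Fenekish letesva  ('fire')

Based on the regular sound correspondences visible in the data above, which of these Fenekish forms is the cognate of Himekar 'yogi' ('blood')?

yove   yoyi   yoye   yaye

yoye

sugie ~ suyee — Himekar g corresponds to Fenekish y between vowels (before a front vowel).
ronudi ~ ronude, woimi ~ woeme — Himekar i corresponds to Fenekish e word-finally.
Applying these to Himekar 'yogi':
  yogi → yoyi   (g→y between vowels (before a front vowel))
  yoyi → yoye   (i→e word-finally)
So the Fenekish cognate is 'yoye'.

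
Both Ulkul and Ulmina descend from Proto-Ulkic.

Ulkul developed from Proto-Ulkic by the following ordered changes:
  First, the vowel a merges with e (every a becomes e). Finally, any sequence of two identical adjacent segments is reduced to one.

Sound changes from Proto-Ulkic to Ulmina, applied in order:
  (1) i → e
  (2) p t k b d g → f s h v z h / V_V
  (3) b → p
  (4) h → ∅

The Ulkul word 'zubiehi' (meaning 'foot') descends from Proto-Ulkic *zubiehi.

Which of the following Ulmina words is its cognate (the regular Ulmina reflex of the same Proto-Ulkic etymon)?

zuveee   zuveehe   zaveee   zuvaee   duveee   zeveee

Ulmina: *zubiehi
  zubiehi → zubeehe   [vowel merger]
  zubeehe → zuveehe   [intervocalic lenition]
  zuveehe (rule 3 does not apply)
  zuveehe → zuveee   [h-loss]
  giving Ulmina zuveee.
The other candidates each miss or misapply at least one Ulmina change.

zuveee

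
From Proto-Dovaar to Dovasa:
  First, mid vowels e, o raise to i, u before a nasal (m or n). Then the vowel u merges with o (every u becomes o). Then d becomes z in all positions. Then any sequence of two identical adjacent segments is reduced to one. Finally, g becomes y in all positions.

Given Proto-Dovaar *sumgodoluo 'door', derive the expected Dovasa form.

Dovasa: start from *sumgodoluo.
  rule 1: no change — sumgodoluo
  rule 2 (vowel merger): sumgodoluo → somgodoloo
  rule 3 (unconditioned shift): somgodoloo → somgozoloo
  rule 4 (degemination): somgozoloo → somgozolo
  rule 5 (unconditioned shift): somgozolo → somyozolo
  ⇒ Dovasa somyozolo

somyozolo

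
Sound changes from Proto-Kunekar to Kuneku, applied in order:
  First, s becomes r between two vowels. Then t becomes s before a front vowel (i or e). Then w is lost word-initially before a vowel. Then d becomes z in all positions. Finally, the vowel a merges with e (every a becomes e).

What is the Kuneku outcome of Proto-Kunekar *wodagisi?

ozegiri

Kuneku: *wodagisi
  wodagisi → wodagiri   [rhotacism]
  wodagiri (rule 2 does not apply)
  wodagiri → odagiri   [glide loss]
  odagiri → ozagiri   [unconditioned shift]
  ozagiri → ozegiri   [vowel merger]
  giving Kuneku ozegiri.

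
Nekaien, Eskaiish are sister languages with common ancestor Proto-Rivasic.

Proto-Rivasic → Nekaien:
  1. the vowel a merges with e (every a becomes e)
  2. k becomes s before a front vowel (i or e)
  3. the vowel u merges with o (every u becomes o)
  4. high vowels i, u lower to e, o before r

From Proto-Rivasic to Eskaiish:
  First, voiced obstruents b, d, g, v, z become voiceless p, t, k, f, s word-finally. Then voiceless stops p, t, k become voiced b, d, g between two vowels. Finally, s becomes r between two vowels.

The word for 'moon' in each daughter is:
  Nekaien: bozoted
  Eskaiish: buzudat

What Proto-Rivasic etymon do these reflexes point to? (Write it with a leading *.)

Position 7: Nekaien has d, Eskaiish has t. Nekaien preserves d here (none of its changes turn any other segment into d), so the proto-segment is *d.
Position 2: Nekaien has o, Eskaiish has u. Eskaiish preserves u here (none of its changes turn any other segment into u), so the proto-segment is *u.
Continuing position by position gives *buzutad; check it forward:
Nekaien: *buzutad
  buzutad → buzuted   [vowel merger]
  buzuted (rule 2 does not apply)
  buzuted → bozoted   [vowel merger]
  bozoted (rule 4 does not apply)
  giving Nekaien bozoted.
Eskaiish: *buzutad > buzutat > buzudat  (by final devoicing, intervocalic voicing)
*buzutad is the unique common source.

*buzutad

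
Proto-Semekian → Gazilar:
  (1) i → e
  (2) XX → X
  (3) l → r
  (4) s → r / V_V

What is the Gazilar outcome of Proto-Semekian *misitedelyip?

Gazilar: *misitedelyip
  misitedelyip → mesetedelyep   [vowel merger]
  mesetedelyep (rule 2 does not apply)
  mesetedelyep → mesetederyep   [unconditioned shift]
  mesetederyep → meretederyep   [rhotacism]
  giving Gazilar meretederyep.

meretederyep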